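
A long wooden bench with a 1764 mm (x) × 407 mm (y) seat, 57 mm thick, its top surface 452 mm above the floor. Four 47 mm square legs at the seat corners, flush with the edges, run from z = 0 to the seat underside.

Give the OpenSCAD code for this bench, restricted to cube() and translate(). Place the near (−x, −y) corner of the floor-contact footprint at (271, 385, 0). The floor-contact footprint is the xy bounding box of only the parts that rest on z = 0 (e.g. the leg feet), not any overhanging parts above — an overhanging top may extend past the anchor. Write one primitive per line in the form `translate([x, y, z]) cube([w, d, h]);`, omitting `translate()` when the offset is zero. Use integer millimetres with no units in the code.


translate([271, 385, 395]) cube([1764, 407, 57]);
translate([271, 385, 0]) cube([47, 47, 395]);
translate([271, 745, 0]) cube([47, 47, 395]);
translate([1988, 385, 0]) cube([47, 47, 395]);
translate([1988, 745, 0]) cube([47, 47, 395]);


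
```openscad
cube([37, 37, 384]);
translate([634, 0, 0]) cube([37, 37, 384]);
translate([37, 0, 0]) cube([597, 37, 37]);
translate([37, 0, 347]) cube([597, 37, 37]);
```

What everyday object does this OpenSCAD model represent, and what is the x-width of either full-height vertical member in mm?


A picture frame. The border width is 37 mm.

Four thin pieces enclosing a rectangular opening — a picture frame. The two full-height stiles are 384 mm tall; the top rail sits at z = 347 and is 37 mm tall, so the border above the opening is 384 − 347 = 37 mm, matching the stile x-width.


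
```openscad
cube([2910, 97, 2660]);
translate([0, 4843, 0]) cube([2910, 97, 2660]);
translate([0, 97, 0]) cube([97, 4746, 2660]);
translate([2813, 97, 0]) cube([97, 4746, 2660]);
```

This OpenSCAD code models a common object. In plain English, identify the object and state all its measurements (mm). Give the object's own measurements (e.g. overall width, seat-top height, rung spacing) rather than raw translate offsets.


The wall frame of a small rectangular building: four walls, each 2660 mm tall and 97 mm thick, enclosing a footprint 2910 mm (x) by 4940 mm (y) outside-to-outside, with no floor or roof. The front and back walls (the −y and +y sides) span the full width; the two side walls fit between them.


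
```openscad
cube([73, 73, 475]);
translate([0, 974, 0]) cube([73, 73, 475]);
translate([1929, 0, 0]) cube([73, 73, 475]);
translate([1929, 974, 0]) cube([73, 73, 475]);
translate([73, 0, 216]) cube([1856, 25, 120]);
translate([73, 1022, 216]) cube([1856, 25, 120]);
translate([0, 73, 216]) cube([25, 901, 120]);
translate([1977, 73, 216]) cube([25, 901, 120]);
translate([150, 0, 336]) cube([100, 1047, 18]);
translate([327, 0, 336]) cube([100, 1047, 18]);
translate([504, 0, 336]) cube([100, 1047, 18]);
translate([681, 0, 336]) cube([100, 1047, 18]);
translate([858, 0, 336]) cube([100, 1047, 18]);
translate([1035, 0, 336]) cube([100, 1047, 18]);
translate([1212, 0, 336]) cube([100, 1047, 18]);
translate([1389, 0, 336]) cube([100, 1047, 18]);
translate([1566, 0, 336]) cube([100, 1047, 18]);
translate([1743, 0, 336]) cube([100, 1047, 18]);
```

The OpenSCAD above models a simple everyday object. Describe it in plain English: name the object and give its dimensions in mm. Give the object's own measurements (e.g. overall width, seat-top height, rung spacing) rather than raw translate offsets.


A bed frame 2002 mm long (x) by 1047 mm wide (y). Four 73×73 mm corner posts, 475 mm tall, at the corners of the footprint. Four rails of 25 mm thickness and 120 mm height run between adjacent posts with their undersides at z = 216 mm, their outer faces flush with the outside of the frame (the two x-running rails run between the posts' inner faces; the two y-running rails run between the posts' inner faces). 10 slats, each 100 mm wide (x) and 18 mm thick, lie across the top of the two x-running rails, running the full 1047 mm width of the frame in y; along x they sit between the end posts with a 77 mm gap after the −x posts and between neighbouring slats, leaving 86 mm before the +x posts.


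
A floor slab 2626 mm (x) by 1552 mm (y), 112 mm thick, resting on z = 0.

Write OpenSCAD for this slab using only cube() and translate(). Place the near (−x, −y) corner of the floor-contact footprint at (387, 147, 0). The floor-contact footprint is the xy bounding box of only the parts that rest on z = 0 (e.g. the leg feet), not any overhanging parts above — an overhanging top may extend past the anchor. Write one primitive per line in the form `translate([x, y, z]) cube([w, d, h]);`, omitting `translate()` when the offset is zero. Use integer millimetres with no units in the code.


translate([387, 147, 0]) cube([2626, 1552, 112]);


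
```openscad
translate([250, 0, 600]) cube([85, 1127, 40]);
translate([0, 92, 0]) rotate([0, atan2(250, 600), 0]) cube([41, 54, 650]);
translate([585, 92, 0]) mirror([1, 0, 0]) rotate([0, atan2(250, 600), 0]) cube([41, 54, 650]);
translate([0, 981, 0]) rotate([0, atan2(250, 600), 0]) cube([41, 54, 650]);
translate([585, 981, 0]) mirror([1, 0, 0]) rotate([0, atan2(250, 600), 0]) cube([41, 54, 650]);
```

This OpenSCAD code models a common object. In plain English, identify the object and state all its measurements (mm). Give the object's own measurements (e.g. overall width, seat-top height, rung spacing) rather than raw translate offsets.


A sawhorse. A 85×1127×40 mm beam (x, y, z) sits on two A-frame leg pairs. Each pair is two raked legs of 41×54 mm section (54 mm along y) splaying symmetrically in x. Each leg rises 600 mm vertically over 250 mm of horizontal reach and is 650 mm long along its own axis. Every leg's outer bottom edge rests on the floor and its outer top edge meets a bottom edge of the beam — the left legs (tilting toward +x) meet the beam's −x bottom edge, the right legs (their mirror images, tilting toward −x) meet its +x bottom edge — so the leg tops tuck under the beam, the beam's underside is 600 mm above the floor, and the feet are 585 mm apart outside-to-outside with the beam centred between them. The two leg pairs are set in 92 mm from either end of the beam.


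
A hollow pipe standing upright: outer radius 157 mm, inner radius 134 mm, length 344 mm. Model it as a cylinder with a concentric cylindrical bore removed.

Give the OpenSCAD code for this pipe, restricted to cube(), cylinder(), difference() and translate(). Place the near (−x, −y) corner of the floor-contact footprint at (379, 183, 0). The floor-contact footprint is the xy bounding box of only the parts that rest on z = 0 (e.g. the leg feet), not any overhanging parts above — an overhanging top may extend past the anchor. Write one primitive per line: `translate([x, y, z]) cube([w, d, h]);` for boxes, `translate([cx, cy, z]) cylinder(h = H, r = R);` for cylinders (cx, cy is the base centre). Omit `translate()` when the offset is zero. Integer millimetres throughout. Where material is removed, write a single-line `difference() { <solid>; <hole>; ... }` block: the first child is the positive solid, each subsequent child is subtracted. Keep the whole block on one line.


difference() { translate([536, 340, 0]) cylinder(h = 344, r = 157); translate([536, 340, 0]) cylinder(h = 344, r = 134); }


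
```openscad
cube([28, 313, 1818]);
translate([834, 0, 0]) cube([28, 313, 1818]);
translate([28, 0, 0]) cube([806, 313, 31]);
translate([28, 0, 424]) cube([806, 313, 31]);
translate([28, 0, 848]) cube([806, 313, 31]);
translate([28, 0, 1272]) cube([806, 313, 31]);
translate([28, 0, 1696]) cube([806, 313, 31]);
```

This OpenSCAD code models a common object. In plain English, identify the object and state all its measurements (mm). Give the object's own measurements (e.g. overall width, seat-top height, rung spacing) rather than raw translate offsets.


An open bookshelf. Two side panels, each 28 mm thick, 313 mm deep and 1818 mm tall, stand 862 mm apart (outside-to-outside). Between them sit 5 shelves, each 31 mm thick and 313 mm deep, spanning the full gap between the sides. The bottom shelf rests on the floor (its underside at z = 0) and the clear gap between one shelf's top and the next shelf's underside is 393 mm.


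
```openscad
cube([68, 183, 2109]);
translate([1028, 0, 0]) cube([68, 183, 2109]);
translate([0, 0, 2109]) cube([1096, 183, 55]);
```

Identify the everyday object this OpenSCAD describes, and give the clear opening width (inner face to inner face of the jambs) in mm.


A door frame. The clear opening width is 960 mm.

Two 2109 mm tall posts with a header on top — a door frame. The left jamb is 68 mm wide at x = 0; the right jamb starts at x = 1028. The clear opening is 1028 − 68 = 960 mm.


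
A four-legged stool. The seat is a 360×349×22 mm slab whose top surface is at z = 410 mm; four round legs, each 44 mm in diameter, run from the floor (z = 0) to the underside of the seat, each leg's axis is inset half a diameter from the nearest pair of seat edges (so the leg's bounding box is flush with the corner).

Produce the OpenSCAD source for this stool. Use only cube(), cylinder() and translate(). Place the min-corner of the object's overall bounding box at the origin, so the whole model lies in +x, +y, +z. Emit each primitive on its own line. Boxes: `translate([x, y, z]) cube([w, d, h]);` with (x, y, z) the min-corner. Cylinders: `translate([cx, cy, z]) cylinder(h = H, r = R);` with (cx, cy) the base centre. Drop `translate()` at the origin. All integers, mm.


// leg_h = 410 - 22 = 388
translate([0, 0, 388]) cube([360, 349, 22]);
translate([22, 22, 0]) cylinder(h = 388, r = 22);
translate([338, 22, 0]) cylinder(h = 388, r = 22);
translate([22, 327, 0]) cylinder(h = 388, r = 22);
translate([338, 327, 0]) cylinder(h = 388, r = 22);


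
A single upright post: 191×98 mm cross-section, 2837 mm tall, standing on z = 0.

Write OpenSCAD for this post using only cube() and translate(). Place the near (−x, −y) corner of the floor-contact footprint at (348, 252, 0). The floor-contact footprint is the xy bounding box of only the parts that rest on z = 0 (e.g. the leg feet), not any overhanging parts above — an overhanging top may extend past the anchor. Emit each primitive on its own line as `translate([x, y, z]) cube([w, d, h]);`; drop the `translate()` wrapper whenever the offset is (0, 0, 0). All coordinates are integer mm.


translate([348, 252, 0]) cube([191, 98, 2837]);


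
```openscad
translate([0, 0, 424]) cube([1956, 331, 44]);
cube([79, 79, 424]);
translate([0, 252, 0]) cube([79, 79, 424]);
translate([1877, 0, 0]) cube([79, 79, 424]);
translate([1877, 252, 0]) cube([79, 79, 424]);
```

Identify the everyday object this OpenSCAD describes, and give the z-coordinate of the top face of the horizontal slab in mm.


A bench. The seat-top height is 468 mm.

A long slab on four corner posts — a bench. The slab sits at z = 424 with thickness 44, so the top is 424 + 44 = 468 mm.


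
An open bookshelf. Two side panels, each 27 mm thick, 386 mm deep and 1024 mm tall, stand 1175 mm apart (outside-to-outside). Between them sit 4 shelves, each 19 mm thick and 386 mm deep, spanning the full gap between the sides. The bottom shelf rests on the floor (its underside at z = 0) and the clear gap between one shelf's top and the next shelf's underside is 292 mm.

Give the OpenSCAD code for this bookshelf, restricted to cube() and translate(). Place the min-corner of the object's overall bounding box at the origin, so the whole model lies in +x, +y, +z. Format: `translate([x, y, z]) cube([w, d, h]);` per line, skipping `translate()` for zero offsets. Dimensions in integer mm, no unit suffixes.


cube([27, 386, 1024]);
translate([1148, 0, 0]) cube([27, 386, 1024]);
translate([27, 0, 0]) cube([1121, 386, 19]);
translate([27, 0, 311]) cube([1121, 386, 19]);
translate([27, 0, 622]) cube([1121, 386, 19]);
translate([27, 0, 933]) cube([1121, 386, 19]);


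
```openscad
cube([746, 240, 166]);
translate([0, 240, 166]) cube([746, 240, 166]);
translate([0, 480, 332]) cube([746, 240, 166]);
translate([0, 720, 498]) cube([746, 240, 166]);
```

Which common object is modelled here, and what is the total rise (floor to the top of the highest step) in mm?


A staircase. The total rise is 664 mm.

4 identical blocks, each offset up and back from the previous — a staircase. Each step is 166 mm tall and there are 4 of them, so the total rise is 4 × 166 = 664 mm.


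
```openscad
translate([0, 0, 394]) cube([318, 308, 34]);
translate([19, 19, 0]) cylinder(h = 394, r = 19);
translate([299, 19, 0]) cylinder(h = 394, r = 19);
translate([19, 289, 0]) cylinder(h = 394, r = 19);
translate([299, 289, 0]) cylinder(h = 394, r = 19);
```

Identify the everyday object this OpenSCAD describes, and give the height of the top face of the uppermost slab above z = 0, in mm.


A stool. The seat height is 428 mm.

A 318×308×34 slab at z = 394 on four corner cylinders — a stool. The seat top is 394 + 34 = 428 mm.


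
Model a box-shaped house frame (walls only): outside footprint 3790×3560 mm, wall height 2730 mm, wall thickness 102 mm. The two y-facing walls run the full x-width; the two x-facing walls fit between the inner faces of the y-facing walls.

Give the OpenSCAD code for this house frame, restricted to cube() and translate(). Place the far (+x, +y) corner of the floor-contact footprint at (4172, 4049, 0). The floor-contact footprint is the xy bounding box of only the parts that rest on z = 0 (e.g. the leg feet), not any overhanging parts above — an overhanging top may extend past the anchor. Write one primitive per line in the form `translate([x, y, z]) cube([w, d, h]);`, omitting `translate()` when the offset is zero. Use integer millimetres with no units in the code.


translate([382, 489, 0]) cube([3790, 102, 2730]);
translate([382, 3947, 0]) cube([3790, 102, 2730]);
translate([382, 591, 0]) cube([102, 3356, 2730]);
translate([4070, 591, 0]) cube([102, 3356, 2730]);


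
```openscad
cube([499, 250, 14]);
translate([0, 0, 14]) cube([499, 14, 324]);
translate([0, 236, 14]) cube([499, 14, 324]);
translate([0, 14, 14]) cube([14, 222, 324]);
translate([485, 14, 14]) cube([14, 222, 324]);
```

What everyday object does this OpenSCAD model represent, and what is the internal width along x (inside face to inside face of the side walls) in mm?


An open box. The internal width is 471 mm.

A 499×250 base slab with four walls standing on it — an open box. The base is 499 mm wide and the walls are 14 mm thick, so the internal width is 499 − 2 × 14 = 471 mm.


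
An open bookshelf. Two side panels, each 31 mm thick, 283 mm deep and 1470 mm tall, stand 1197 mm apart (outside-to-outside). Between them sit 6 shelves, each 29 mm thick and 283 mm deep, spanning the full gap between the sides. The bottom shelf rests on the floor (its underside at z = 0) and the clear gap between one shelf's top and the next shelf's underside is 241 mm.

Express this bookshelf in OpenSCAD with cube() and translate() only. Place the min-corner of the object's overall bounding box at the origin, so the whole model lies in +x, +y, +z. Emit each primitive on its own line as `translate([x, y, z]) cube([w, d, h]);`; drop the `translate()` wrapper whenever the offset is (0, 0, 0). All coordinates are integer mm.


cube([31, 283, 1470]);
translate([1166, 0, 0]) cube([31, 283, 1470]);
translate([31, 0, 0]) cube([1135, 283, 29]);
translate([31, 0, 270]) cube([1135, 283, 29]);
translate([31, 0, 540]) cube([1135, 283, 29]);
translate([31, 0, 810]) cube([1135, 283, 29]);
translate([31, 0, 1080]) cube([1135, 283, 29]);
translate([31, 0, 1350]) cube([1135, 283, 29]);


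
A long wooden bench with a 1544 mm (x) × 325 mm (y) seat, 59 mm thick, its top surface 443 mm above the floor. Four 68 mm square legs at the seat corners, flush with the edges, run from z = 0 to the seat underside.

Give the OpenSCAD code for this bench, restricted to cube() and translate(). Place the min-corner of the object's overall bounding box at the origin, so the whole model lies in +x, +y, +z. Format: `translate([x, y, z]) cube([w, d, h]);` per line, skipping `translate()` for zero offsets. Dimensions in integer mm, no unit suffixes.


// leg_h = 443 − 59 = 384
translate([0, 0, 384]) cube([1544, 325, 59]);
cube([68, 68, 384]);
translate([0, 257, 0]) cube([68, 68, 384]);
translate([1476, 0, 0]) cube([68, 68, 384]);
translate([1476, 257, 0]) cube([68, 68, 384]);


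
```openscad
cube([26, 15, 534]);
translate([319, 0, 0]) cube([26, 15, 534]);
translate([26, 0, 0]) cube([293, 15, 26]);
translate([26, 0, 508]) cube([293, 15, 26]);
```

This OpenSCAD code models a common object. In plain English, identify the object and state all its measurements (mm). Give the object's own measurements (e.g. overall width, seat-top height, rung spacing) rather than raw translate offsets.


A rectangular picture frame lying in the x–z plane (depth along y). The opening is 293 mm wide (x) by 482 mm tall (z), surrounded by a border 26 mm wide on all four sides. The frame is 15 mm deep and is made of two full-height vertical stiles with two horizontal rails fitted between them.


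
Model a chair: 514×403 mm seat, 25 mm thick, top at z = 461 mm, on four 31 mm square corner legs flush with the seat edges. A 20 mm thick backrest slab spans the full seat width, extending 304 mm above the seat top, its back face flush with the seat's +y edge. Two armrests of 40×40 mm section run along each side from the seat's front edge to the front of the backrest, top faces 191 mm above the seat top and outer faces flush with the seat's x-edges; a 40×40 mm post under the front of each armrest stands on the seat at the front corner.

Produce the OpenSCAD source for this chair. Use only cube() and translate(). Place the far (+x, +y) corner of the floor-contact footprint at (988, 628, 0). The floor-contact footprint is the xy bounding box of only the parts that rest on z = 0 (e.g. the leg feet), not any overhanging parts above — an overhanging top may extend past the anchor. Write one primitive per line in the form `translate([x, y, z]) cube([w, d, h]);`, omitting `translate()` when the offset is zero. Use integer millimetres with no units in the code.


translate([474, 225, 436]) cube([514, 403, 25]);
translate([474, 225, 0]) cube([31, 31, 436]);
translate([957, 225, 0]) cube([31, 31, 436]);
translate([474, 597, 0]) cube([31, 31, 436]);
translate([957, 597, 0]) cube([31, 31, 436]);
translate([474, 608, 461]) cube([514, 20, 304]);
translate([474, 225, 612]) cube([40, 383, 40]);
translate([948, 225, 612]) cube([40, 383, 40]);
translate([474, 225, 461]) cube([40, 40, 151]);
translate([948, 225, 461]) cube([40, 40, 151]);


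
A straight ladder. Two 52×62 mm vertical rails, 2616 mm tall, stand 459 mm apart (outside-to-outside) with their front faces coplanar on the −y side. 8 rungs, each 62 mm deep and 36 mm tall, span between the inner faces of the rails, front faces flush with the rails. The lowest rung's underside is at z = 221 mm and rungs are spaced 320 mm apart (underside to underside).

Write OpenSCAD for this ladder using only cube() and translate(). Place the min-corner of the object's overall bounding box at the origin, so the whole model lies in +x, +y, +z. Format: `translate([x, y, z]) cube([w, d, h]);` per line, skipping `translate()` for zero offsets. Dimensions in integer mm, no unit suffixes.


cube([52, 62, 2616]);
translate([407, 0, 0]) cube([52, 62, 2616]);
translate([52, 0, 221]) cube([355, 62, 36]);
translate([52, 0, 541]) cube([355, 62, 36]);
translate([52, 0, 861]) cube([355, 62, 36]);
translate([52, 0, 1181]) cube([355, 62, 36]);
translate([52, 0, 1501]) cube([355, 62, 36]);
translate([52, 0, 1821]) cube([355, 62, 36]);
translate([52, 0, 2141]) cube([355, 62, 36]);
translate([52, 0, 2461]) cube([355, 62, 36]);


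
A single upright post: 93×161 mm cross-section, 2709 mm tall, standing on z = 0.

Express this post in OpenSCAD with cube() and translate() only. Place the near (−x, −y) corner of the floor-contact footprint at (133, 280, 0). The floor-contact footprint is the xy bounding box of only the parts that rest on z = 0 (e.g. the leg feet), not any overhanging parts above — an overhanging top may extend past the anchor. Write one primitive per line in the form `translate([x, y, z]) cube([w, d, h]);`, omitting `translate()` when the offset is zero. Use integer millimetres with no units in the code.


translate([133, 280, 0]) cube([93, 161, 2709]);


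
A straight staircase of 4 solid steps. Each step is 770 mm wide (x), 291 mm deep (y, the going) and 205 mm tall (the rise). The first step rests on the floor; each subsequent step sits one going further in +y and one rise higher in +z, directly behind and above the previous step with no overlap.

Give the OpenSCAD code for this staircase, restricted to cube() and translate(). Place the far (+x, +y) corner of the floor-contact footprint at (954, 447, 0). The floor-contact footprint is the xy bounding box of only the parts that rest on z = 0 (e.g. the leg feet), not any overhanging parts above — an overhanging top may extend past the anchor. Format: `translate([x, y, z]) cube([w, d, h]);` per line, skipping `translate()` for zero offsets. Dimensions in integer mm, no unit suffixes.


translate([184, 156, 0]) cube([770, 291, 205]);
translate([184, 447, 205]) cube([770, 291, 205]);
translate([184, 738, 410]) cube([770, 291, 205]);
translate([184, 1029, 615]) cube([770, 291, 205]);


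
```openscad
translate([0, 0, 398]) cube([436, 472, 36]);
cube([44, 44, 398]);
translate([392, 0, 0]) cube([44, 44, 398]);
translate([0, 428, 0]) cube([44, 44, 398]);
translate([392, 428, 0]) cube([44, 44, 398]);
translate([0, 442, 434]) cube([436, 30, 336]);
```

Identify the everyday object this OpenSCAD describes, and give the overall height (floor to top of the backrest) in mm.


A chair. The overall height is 770 mm.

A slab on four corner posts with a tall panel at the back — a chair. The seat slab sits at z = 398 with thickness 36, and the 336 mm backrest starts at the seat top, so the overall height is 398 + 36 + 336 = 770 mm.


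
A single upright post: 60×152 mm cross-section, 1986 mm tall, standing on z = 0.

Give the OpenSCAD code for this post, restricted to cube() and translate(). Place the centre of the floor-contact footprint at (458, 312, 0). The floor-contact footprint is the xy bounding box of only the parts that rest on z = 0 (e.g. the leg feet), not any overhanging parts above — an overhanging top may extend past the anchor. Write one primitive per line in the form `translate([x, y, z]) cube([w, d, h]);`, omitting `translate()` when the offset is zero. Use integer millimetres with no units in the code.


translate([428, 236, 0]) cube([60, 152, 1986]);


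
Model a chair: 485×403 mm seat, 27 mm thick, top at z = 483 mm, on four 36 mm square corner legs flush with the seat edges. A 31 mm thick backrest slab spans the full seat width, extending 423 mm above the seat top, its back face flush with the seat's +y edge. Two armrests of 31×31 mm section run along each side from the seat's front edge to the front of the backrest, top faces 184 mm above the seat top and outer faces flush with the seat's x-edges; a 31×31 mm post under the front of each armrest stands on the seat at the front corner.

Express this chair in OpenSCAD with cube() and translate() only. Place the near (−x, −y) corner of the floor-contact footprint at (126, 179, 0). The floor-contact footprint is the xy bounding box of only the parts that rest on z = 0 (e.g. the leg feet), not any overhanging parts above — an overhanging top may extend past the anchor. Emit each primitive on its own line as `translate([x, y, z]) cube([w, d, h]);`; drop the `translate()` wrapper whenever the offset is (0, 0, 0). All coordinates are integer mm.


translate([126, 179, 456]) cube([485, 403, 27]);
translate([126, 179, 0]) cube([36, 36, 456]);
translate([575, 179, 0]) cube([36, 36, 456]);
translate([126, 546, 0]) cube([36, 36, 456]);
translate([575, 546, 0]) cube([36, 36, 456]);
translate([126, 551, 483]) cube([485, 31, 423]);
translate([126, 179, 636]) cube([31, 372, 31]);
translate([580, 179, 636]) cube([31, 372, 31]);
translate([126, 179, 483]) cube([31, 31, 153]);
translate([580, 179, 483]) cube([31, 31, 153]);


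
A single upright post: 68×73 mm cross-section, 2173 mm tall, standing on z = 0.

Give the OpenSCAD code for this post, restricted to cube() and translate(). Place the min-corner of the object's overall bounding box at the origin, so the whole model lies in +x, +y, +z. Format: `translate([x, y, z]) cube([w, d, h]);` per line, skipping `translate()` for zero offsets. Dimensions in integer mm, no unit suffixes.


cube([68, 73, 2173]);


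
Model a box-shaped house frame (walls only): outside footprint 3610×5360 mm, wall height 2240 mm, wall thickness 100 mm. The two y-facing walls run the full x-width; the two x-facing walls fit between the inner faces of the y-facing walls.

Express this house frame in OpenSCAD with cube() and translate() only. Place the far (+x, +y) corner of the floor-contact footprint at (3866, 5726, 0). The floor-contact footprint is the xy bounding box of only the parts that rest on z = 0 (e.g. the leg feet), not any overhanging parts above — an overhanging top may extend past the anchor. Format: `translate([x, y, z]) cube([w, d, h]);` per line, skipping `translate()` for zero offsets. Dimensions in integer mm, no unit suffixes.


translate([256, 366, 0]) cube([3610, 100, 2240]);
translate([256, 5626, 0]) cube([3610, 100, 2240]);
translate([256, 466, 0]) cube([100, 5160, 2240]);
translate([3766, 466, 0]) cube([100, 5160, 2240]);


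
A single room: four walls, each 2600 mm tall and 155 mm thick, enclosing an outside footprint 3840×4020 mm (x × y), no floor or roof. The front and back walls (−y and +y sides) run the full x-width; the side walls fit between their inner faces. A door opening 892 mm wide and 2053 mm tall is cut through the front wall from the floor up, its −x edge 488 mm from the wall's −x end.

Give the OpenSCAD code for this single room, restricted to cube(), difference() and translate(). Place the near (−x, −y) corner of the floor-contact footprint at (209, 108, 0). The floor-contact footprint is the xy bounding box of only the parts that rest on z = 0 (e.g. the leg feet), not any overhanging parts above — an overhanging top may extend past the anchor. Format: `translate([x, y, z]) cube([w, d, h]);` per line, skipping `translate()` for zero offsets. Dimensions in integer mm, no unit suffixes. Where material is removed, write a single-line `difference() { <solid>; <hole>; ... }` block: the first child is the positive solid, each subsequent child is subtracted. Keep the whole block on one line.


difference() { translate([209, 108, 0]) cube([3840, 155, 2600]); translate([697, 108, 0]) cube([892, 155, 2053]); }
translate([209, 3973, 0]) cube([3840, 155, 2600]);
translate([209, 263, 0]) cube([155, 3710, 2600]);
translate([3894, 263, 0]) cube([155, 3710, 2600]);


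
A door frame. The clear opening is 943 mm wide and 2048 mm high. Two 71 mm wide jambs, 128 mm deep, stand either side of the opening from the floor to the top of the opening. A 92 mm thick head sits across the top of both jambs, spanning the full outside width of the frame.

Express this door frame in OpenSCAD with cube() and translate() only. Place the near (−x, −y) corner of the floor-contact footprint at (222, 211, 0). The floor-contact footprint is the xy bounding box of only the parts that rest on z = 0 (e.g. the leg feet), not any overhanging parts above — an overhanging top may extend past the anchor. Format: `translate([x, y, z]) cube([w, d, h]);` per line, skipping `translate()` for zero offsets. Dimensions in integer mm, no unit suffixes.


translate([222, 211, 0]) cube([71, 128, 2048]);
translate([1236, 211, 0]) cube([71, 128, 2048]);
translate([222, 211, 2048]) cube([1085, 128, 92]);


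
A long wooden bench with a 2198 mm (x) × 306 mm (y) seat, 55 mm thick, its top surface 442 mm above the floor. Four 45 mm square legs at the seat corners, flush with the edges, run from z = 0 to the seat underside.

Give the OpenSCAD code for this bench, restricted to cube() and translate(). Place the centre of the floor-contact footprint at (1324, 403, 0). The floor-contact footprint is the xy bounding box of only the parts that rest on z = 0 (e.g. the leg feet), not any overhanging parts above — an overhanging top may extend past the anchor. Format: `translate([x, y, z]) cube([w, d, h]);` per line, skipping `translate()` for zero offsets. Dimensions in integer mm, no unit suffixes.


// leg_h = 442 − 55 = 387
translate([225, 250, 387]) cube([2198, 306, 55]);
translate([225, 250, 0]) cube([45, 45, 387]);
translate([225, 511, 0]) cube([45, 45, 387]);
translate([2378, 250, 0]) cube([45, 45, 387]);
translate([2378, 511, 0]) cube([45, 45, 387]);


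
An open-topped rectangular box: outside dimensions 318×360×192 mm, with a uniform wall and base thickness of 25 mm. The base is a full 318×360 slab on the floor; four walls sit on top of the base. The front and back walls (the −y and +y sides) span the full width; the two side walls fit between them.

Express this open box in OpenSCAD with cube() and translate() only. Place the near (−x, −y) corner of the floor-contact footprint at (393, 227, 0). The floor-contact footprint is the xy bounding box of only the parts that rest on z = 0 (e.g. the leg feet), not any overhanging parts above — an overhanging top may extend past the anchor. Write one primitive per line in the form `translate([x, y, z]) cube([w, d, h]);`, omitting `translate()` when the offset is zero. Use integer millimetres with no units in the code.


translate([393, 227, 0]) cube([318, 360, 25]);
translate([393, 227, 25]) cube([318, 25, 167]);
translate([393, 562, 25]) cube([318, 25, 167]);
translate([393, 252, 25]) cube([25, 310, 167]);
translate([686, 252, 25]) cube([25, 310, 167]);


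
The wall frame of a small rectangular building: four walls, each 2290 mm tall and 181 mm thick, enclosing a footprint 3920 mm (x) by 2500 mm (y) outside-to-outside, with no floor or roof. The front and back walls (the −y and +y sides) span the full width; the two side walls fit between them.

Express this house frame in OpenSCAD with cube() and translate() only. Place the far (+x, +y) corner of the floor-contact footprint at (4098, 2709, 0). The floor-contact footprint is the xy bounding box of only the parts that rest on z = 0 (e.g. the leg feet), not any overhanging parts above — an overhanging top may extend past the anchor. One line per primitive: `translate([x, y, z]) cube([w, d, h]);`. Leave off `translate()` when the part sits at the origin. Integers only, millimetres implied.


translate([178, 209, 0]) cube([3920, 181, 2290]);
translate([178, 2528, 0]) cube([3920, 181, 2290]);
translate([178, 390, 0]) cube([181, 2138, 2290]);
translate([3917, 390, 0]) cube([181, 2138, 2290]);


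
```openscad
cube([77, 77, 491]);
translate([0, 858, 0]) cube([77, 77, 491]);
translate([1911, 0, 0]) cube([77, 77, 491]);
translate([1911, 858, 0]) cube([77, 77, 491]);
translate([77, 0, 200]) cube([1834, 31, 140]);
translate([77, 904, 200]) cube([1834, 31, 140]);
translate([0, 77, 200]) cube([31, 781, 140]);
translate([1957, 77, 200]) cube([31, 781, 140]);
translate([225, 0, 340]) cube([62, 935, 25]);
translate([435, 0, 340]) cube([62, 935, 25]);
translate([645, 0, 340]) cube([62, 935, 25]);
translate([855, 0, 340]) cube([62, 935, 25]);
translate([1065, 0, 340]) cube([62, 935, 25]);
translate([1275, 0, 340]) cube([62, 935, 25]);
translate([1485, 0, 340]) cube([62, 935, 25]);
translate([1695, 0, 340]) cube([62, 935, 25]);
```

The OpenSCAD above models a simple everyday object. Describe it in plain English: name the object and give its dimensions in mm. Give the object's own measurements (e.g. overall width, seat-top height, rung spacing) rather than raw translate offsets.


A bed frame 1988 mm long (x) by 935 mm wide (y). Four 77×77 mm corner posts, 491 mm tall, at the corners of the footprint. Four rails of 31 mm thickness and 140 mm height run between adjacent posts with their undersides at z = 200 mm, their outer faces flush with the outside of the frame (the two x-running rails run between the posts' inner faces; the two y-running rails run between the posts' inner faces). 8 slats, each 62 mm wide (x) and 25 mm thick, lie across the top of the two x-running rails, running the full 935 mm width of the frame in y; along x they sit between the end posts with a 148 mm gap after the −x posts and between neighbouring slats, leaving 154 mm before the +x posts.


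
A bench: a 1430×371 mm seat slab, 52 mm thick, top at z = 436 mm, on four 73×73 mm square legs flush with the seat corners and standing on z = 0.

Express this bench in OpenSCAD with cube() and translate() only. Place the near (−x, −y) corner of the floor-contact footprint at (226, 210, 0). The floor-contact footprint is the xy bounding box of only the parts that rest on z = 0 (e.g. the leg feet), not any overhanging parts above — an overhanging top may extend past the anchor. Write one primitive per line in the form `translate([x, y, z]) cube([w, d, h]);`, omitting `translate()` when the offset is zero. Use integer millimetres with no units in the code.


// leg_h = 436 − 52 = 384
translate([226, 210, 384]) cube([1430, 371, 52]);
translate([226, 210, 0]) cube([73, 73, 384]);
translate([226, 508, 0]) cube([73, 73, 384]);
translate([1583, 210, 0]) cube([73, 73, 384]);
translate([1583, 508, 0]) cube([73, 73, 384]);


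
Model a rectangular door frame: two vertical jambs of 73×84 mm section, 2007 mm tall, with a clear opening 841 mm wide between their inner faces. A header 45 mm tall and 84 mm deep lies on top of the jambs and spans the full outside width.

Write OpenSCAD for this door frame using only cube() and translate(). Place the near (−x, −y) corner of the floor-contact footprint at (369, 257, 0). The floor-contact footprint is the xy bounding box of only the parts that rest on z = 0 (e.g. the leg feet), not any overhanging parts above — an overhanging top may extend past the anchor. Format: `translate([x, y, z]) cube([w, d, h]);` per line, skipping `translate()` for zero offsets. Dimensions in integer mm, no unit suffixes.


translate([369, 257, 0]) cube([73, 84, 2007]);
translate([1283, 257, 0]) cube([73, 84, 2007]);
translate([369, 257, 2007]) cube([987, 84, 45]);


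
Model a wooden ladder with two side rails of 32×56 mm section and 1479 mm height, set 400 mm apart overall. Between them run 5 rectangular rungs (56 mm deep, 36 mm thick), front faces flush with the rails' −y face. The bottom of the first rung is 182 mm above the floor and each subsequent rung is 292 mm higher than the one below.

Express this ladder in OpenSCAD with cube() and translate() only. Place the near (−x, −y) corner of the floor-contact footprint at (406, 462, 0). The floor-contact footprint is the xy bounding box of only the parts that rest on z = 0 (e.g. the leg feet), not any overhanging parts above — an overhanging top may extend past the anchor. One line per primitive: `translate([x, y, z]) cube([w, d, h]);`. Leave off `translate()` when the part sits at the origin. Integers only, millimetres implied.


// rung span = 400 - 2*32 = 336
// rung[k] z = 182 + k*292
translate([406, 462, 0]) cube([32, 56, 1479]);
translate([774, 462, 0]) cube([32, 56, 1479]);
translate([438, 462, 182]) cube([336, 56, 36]);
translate([438, 462, 474]) cube([336, 56, 36]);
translate([438, 462, 766]) cube([336, 56, 36]);
translate([438, 462, 1058]) cube([336, 56, 36]);
translate([438, 462, 1350]) cube([336, 56, 36]);


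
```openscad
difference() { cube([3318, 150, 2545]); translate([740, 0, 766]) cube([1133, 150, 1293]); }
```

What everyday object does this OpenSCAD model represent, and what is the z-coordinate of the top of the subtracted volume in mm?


A wall with a window opening. The window head height is 2059 mm.

A wall with a rectangular opening subtracted — a window. Sill at z = 766, opening 1293 mm tall, so the head is at 766 + 1293 = 2059 mm.


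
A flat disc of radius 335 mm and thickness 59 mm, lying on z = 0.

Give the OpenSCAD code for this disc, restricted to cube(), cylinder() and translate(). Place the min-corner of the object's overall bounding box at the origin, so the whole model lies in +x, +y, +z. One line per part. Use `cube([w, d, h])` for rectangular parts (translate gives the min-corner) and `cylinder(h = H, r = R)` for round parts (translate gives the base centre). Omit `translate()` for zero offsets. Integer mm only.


translate([335, 335, 0]) cylinder(h = 59, r = 335);


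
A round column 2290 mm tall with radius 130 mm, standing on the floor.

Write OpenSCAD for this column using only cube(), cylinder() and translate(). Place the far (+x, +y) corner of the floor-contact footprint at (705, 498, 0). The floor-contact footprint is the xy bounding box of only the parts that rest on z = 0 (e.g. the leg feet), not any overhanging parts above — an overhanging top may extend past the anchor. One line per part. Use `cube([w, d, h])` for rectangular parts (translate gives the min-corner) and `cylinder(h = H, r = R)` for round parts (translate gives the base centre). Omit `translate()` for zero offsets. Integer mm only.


translate([575, 368, 0]) cylinder(h = 2290, r = 130);


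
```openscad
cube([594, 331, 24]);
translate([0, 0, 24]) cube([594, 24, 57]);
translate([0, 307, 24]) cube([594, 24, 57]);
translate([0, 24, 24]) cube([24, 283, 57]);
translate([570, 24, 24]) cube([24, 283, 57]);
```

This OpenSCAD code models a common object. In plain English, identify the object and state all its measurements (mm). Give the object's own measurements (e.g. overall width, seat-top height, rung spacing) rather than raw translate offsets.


An open-topped rectangular box: outside dimensions 594×331×81 mm, with a uniform wall and base thickness of 24 mm. The base is a full 594×331 slab on the floor; four walls sit on top of the base. The front and back walls (the −y and +y sides) span the full width; the two side walls fit between them.


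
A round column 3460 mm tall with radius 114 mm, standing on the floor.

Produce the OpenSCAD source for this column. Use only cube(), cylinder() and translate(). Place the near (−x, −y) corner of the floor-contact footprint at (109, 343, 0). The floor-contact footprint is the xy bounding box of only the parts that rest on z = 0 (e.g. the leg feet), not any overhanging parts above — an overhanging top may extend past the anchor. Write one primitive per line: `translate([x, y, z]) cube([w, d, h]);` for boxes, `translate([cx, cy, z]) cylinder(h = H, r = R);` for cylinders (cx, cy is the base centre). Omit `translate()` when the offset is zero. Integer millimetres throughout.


translate([223, 457, 0]) cylinder(h = 3460, r = 114);


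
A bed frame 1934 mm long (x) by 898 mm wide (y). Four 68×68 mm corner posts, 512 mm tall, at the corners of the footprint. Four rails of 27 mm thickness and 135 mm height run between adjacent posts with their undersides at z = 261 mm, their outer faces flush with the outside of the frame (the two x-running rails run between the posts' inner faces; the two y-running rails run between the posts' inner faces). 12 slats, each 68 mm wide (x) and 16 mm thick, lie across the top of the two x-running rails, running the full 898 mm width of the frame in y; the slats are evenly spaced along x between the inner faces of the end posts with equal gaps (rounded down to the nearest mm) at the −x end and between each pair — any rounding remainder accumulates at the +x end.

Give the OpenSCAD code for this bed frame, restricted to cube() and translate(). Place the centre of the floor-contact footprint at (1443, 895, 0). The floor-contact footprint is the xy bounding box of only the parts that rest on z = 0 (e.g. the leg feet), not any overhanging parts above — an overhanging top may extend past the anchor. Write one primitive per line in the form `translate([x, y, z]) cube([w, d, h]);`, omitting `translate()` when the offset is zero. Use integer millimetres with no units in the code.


// slat z = rail_z + rail_h = 261 + 135 = 396
// slat gap = ⌊(1798 − 12·68) / 13⌋ = 75
translate([476, 446, 0]) cube([68, 68, 512]);
translate([476, 1276, 0]) cube([68, 68, 512]);
translate([2342, 446, 0]) cube([68, 68, 512]);
translate([2342, 1276, 0]) cube([68, 68, 512]);
translate([544, 446, 261]) cube([1798, 27, 135]);
translate([544, 1317, 261]) cube([1798, 27, 135]);
translate([476, 514, 261]) cube([27, 762, 135]);
translate([2383, 514, 261]) cube([27, 762, 135]);
translate([619, 446, 396]) cube([68, 898, 16]);
translate([762, 446, 396]) cube([68, 898, 16]);
translate([905, 446, 396]) cube([68, 898, 16]);
translate([1048, 446, 396]) cube([68, 898, 16]);
translate([1191, 446, 396]) cube([68, 898, 16]);
translate([1334, 446, 396]) cube([68, 898, 16]);
translate([1477, 446, 396]) cube([68, 898, 16]);
translate([1620, 446, 396]) cube([68, 898, 16]);
translate([1763, 446, 396]) cube([68, 898, 16]);
translate([1906, 446, 396]) cube([68, 898, 16]);
translate([2049, 446, 396]) cube([68, 898, 16]);
translate([2192, 446, 396]) cube([68, 898, 16]);
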